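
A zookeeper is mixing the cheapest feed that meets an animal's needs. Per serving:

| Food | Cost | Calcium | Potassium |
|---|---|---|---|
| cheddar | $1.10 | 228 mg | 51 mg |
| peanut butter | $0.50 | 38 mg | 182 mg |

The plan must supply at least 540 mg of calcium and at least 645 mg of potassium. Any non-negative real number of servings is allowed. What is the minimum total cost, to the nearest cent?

Minimising a linear cost over {calcium ≥ 540, potassium ≥ 645, servings ≥ 0} — the optimum is at a vertex, using one or two foods.
cheddar only: max(540/228, 645/51) = 12.65 servings → $13.91.
peanut butter only: max(540/38, 645/182) = 14.21 servings → $7.11.
cheddar + peanut butter with both tight: 1.865 servings and 3.021 servings → $3.56.
Cheapest feasible corner: $3.56.

$3.56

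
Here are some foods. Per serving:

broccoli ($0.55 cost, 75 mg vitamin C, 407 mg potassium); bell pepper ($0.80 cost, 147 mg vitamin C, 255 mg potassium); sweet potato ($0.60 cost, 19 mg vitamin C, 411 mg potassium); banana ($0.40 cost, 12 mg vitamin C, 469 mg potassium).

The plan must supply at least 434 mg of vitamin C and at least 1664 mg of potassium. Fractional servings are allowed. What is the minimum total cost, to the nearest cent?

With two linear requirements the optimum uses one or two foods; enumerate the corners.
broccoli only: max(434/75, 1664/407) = 5.787 servings → $3.18.
bell pepper only: max(434/147, 1664/255) = 6.525 servings → $5.22.
sweet potato only: max(434/19, 1664/411) = 22.84 servings → $13.71.
banana only: max(434/12, 1664/469) = 36.17 servings → $14.47.
broccoli + bell pepper with both tight: 3.291 servings and 1.274 servings → $2.83.
broccoli + sweet potato: intersection lies outside the first quadrant.
broccoli + banana: intersection lies outside the first quadrant.
bell pepper + sweet potato with both tight: 2.641 servings and 2.41 servings → $3.56.
bell pepper + banana with both tight: 2.786 servings and 2.033 servings → $3.04.
sweet potato + banana: the both-tight solution has a negative serving — not a feasible corner.
So the least-cost plan costs $2.83.

$2.83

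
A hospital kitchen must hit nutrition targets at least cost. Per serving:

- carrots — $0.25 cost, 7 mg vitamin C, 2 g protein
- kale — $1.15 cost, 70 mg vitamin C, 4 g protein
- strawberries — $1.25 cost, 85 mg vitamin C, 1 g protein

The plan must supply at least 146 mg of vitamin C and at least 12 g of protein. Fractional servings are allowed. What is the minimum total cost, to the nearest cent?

$2.71

With two linear requirements the optimum uses one or two foods; enumerate the corners.
carrots only: max(146/7, 12/2) = 20.86 servings → $5.21.
kale only: max(146/70, 12/4) = 3 servings → $3.45.
strawberries only: max(146/85, 12/1) = 12 servings → $15.00.
carrots + kale with both tight: 2.286 servings and 1.857 servings → $2.71.
carrots + strawberries with both tight: 5.362 servings and 1.276 servings → $2.94.
kale + strawberries with both targets exact would need a negative amount; discard.
Cheapest feasible corner: $2.71.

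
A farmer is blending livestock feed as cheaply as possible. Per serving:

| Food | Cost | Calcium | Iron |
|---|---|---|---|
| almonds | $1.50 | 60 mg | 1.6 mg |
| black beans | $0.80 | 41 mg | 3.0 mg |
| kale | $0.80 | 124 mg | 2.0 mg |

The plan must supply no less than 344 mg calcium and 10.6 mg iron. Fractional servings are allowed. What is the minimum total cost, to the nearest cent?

An LP optimum is at a vertex; with two nutrient constraints at most two foods are used. Check each candidate.
almonds only: max(344/60, 10.6/1.6) = 6.625 servings → $9.94.
black beans only: max(344/41, 10.6/3.0) = 8.39 servings → $6.71.
kale only: max(344/124, 10.6/2.0) = 5.3 servings → $4.24.
almonds + black beans with both tight: 5.222 servings and 0.7483 servings → $8.43.
almonds + kale: the both-tight solution has a negative serving — not a feasible corner.
black beans + kale with both tight: 2.16 servings and 2.06 servings → $3.38.
So the least-cost plan costs $3.38.

$3.38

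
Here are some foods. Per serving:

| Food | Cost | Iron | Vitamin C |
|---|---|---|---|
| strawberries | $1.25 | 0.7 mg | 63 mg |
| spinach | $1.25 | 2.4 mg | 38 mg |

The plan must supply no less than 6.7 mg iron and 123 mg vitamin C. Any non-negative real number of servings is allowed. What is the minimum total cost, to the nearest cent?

Check every corner: each single food scaled to meet both minima, and each pair solved so both constraints bind.
strawberries only: max(6.7/0.7, 123/63) = 9.571 servings → $11.96.
spinach only: max(6.7/2.4, 123/38) = 3.237 servings → $4.05.
strawberries + spinach with both tight: 0.3258 servings and 2.697 servings → $3.78.
So the least-cost plan costs $3.78.

$3.78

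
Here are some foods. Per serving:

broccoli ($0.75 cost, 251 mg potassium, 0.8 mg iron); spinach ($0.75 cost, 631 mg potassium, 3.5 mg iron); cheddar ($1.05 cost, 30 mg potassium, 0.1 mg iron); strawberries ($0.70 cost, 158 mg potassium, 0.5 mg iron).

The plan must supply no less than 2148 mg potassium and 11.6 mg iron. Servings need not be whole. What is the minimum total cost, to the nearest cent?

$2.55

This is a tiny linear program; its minimum lies at a vertex of the feasible set. List the vertices and price them.
broccoli only: max(2148/251, 11.6/0.8) = 14.5 servings → $10.88.
spinach only: max(2148/631, 11.6/3.5) = 3.404 servings → $2.55.
cheddar only: max(2148/30, 11.6/0.1) = 116 servings → $121.80.
strawberries only: max(2148/158, 11.6/0.5) = 23.2 servings → $16.24.
broccoli + spinach with both tight: 0.5309 servings and 3.193 servings → $2.79.
broccoli + cheddar with both targets exact would need a negative amount; discard.
broccoli + strawberries with both targets exact would need a negative amount; discard.
spinach + cheddar with both tight: 3.179 servings and 4.735 servings → $7.36.
spinach + strawberries with both tight: 3.195 servings and 0.8354 servings → $2.98.
cheddar + strawberries: the both-tight solution has a negative serving — not a feasible corner.
Cheapest feasible corner: $2.55.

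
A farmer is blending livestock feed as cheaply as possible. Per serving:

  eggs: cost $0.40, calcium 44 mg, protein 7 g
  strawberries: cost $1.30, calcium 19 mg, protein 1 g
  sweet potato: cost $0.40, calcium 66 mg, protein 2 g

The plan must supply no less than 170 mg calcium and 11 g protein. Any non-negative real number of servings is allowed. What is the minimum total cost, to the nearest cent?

The cheapest plan sits at a corner of the feasible region — with two constraints it uses at most two foods.
eggs only: max(170/44, 11/7) = 3.864 servings → $1.55.
strawberries only: max(170/19, 11/1) = 11 servings → $14.30.
sweet potato only: max(170/66, 11/2) = 5.5 servings → $2.20.
eggs + strawberries with both tight: 0.4382 servings and 7.933 servings → $10.49.
eggs + sweet potato with both tight: 1.032 servings and 1.888 servings → $1.17.
strawberries + sweet potato with both targets exact would need a negative amount; discard.
The minimum over all feasible corners is $1.17.

$1.17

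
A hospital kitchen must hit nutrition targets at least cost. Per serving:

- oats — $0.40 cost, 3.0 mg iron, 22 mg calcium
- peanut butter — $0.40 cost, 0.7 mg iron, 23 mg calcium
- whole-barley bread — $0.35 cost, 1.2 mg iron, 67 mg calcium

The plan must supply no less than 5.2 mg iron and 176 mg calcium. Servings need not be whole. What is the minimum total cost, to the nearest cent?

With two linear requirements the optimum uses one or two foods; enumerate the corners.
oats only: max(5.2/3.0, 176/22) = 8 servings → $3.20.
peanut butter only: max(5.2/0.7, 176/23) = 7.652 servings → $3.06.
whole-barley bread only: max(5.2/1.2, 176/67) = 4.333 servings → $1.52.
oats + peanut butter: intersection lies outside the first quadrant.
oats + whole-barley bread with both tight: 0.7858 servings and 2.369 servings → $1.14.
peanut butter + whole-barley bread with both tight: 7.109 servings and 0.1865 servings → $2.91.
Cheapest feasible corner: $1.14.

$1.14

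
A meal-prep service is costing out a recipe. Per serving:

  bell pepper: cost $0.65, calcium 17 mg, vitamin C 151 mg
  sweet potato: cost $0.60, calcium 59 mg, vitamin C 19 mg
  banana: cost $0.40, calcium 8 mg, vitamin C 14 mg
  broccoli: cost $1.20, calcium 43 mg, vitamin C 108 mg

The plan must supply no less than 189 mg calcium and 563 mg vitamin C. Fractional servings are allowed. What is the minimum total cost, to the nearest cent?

A basic optimal solution has at most two foods positive. Try each food alone and each pair with both targets met exactly.
bell pepper only: max(189/17, 563/151) = 11.12 servings → $7.23.
sweet potato only: max(189/59, 563/19) = 29.63 servings → $17.78.
banana only: max(189/8, 563/14) = 40.21 servings → $16.09.
broccoli only: max(189/43, 563/108) = 5.213 servings → $6.26.
bell pepper + sweet potato with both tight: 3.451 servings and 2.209 servings → $3.57.
bell pepper + banana with both tight: 1.915 servings and 19.55 servings → $9.07.
bell pepper + broccoli with both tight: 0.8153 servings and 4.073 servings → $5.42.
sweet potato + banana with both targets exact would need a negative amount; discard.
sweet potato + broccoli: intersection lies outside the first quadrant.
banana + broccoli: intersection lies outside the first quadrant.
Cheapest feasible corner: $3.57.

$3.57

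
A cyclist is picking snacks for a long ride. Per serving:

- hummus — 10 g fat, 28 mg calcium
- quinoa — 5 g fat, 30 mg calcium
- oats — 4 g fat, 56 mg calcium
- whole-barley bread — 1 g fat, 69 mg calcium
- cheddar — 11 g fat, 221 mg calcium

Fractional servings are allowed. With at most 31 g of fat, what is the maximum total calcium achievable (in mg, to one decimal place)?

2139.0 mg

Calcium per g fat: whole-barley bread 69, cheddar 20.09, oats 14, quinoa 6, hummus 2.8.
With no serving limits, spend the whole fat allowance on whole-barley bread: 31 g / 1 g × 69 mg = 2139.0 mg.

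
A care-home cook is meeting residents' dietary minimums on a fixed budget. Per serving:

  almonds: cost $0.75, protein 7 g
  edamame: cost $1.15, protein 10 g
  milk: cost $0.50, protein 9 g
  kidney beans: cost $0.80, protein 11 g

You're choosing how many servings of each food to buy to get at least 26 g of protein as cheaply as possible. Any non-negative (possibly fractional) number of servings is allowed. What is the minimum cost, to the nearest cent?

$1.44

Cost per g of protein: milk $0.0556, kidney beans $0.0727, almonds $0.1071, edamame $0.1150.
With no serving limits, use only milk: 26 g / 9 g = 2.889 servings × $0.50 = $1.44.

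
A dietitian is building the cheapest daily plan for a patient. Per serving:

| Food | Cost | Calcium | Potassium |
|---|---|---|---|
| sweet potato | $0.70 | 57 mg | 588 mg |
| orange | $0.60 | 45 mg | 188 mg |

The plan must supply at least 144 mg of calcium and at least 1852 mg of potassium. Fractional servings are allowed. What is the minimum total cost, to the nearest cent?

$2.20

With two linear requirements the optimum uses one or two foods; enumerate the corners.
sweet potato only: max(144/57, 1852/588) = 3.15 servings → $2.20.
orange only: max(144/45, 1852/188) = 9.851 servings → $5.91.
sweet potato + orange: intersection lies outside the first quadrant.
Cheapest feasible corner: $2.20.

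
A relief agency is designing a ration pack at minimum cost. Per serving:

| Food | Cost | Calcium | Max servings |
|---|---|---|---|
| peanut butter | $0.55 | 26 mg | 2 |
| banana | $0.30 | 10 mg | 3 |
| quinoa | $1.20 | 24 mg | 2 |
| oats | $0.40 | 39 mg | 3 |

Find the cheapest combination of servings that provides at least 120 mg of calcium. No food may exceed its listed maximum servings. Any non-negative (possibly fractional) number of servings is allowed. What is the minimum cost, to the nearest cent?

$1.26

Cost per mg of calcium: oats $0.0103, peanut butter $0.0212, banana $0.0300, quinoa $0.0500.
Take 3 servings of oats: +117.0 mg calcium for $1.20 (total $1.20, still need 3.0 mg).
Take 0.1154 servings of peanut butter: +3.0 mg calcium for $0.06 (total $1.26, still need 0.0 mg).
Filling from the cheapest source first is optimal under one linear minimum: $1.26.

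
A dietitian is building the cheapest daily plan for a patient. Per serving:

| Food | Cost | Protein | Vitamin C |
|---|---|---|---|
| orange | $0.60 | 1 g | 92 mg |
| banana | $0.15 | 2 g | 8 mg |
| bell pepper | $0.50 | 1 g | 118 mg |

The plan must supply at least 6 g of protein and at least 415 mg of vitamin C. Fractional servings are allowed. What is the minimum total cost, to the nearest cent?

This is a tiny linear program; its minimum lies at a vertex of the feasible set. List the vertices and price them.
orange only: max(6/1, 415/92) = 6 servings → $3.60.
banana only: max(6/2, 415/8) = 51.88 servings → $7.78.
bell pepper only: max(6/1, 415/118) = 6 servings → $3.00.
orange + banana with both tight: 4.443 servings and 0.7784 servings → $2.78.
orange + bell pepper with both targets exact would need a negative amount; discard.
banana + bell pepper with both tight: 1.285 servings and 3.43 servings → $1.91.
So the least-cost plan costs $1.91.

$1.91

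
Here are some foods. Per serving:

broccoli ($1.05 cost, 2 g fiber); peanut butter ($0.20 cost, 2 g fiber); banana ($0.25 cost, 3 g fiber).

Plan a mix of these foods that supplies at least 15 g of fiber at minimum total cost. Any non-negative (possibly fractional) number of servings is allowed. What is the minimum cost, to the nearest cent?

Cost per g of fiber: banana $0.0833, peanut butter $0.1000, broccoli $0.5250.
With no serving limits, use only banana: 15 g / 3 g = 5 servings × $0.25 = $1.25.

$1.25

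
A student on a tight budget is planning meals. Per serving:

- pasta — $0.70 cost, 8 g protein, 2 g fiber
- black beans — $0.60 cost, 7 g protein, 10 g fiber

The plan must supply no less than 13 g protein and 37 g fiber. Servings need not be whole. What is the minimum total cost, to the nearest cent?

Two binding constraints pin down two serving amounts, so the optimal mix uses at most two foods. The candidates are each food alone (scaled to the tighter of protein/fiber) and each pair with both constraints tight.
pasta only: max(13/8, 37/2) = 18.5 servings → $12.95.
black beans only: max(13/7, 37/10) = 3.7 servings → $2.22.
pasta + black beans: the both-tight solution has a negative serving — not a feasible corner.
Cheapest feasible corner: $2.22.

$2.22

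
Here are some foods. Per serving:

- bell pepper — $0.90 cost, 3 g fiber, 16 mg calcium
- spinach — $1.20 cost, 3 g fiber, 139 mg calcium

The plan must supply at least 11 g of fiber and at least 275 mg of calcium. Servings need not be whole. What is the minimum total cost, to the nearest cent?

$3.83

Compare the cost at each extreme point of the feasible region.
bell pepper only: max(11/3, 275/16) = 17.19 servings → $15.47.
spinach only: max(11/3, 275/139) = 3.667 servings → $4.40.
bell pepper + spinach with both tight: 1.908 servings and 1.759 servings → $3.83.
The minimum over all feasible corners is $3.83.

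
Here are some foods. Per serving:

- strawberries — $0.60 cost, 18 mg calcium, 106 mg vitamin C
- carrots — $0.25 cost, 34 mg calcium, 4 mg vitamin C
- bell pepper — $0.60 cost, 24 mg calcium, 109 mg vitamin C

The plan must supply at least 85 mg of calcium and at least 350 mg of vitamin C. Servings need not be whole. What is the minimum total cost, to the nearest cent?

strawberries only: max(85/18, 350/106) = 4.722 servings → $2.83.
carrots only: max(85/34, 350/4) = 87.5 servings → $21.88.
bell pepper only: max(85/24, 350/109) = 3.542 servings → $2.12.
strawberries + carrots with both tight: 3.273 servings and 0.7673 servings → $2.16.
strawberries + bell pepper: intersection lies outside the first quadrant.
carrots + bell pepper with both tight: 0.2396 servings and 3.202 servings → $1.98.
Cheapest feasible corner: $1.98.

$1.98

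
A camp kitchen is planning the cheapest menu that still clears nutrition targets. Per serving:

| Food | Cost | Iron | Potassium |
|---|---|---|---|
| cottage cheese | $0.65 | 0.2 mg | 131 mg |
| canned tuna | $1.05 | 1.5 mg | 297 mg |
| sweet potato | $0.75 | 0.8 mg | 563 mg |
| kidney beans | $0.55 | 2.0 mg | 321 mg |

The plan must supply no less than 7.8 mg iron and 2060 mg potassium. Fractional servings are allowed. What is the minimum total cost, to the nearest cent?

Check every corner: each single food scaled to meet both minima, and each pair solved so both constraints bind.
cottage cheese only: max(7.8/0.2, 2060/131) = 39 servings → $25.35.
canned tuna only: max(7.8/1.5, 2060/297) = 6.936 servings → $7.28.
sweet potato only: max(7.8/0.8, 2060/563) = 9.75 servings → $7.31.
kidney beans only: max(7.8/2.0, 2060/321) = 6.417 servings → $3.53.
cottage cheese + canned tuna with both tight: 5.641 servings and 4.448 servings → $8.34.
cottage cheese + sweet potato: intersection lies outside the first quadrant.
cottage cheese + kidney beans with both tight: 8.171 servings and 3.083 servings → $7.01.
canned tuna + sweet potato with both tight: 4.52 servings and 1.274 servings → $5.70.
canned tuna + kidney beans: the both-tight solution has a negative serving — not a feasible corner.
sweet potato + kidney beans with both tight: 1.859 servings and 3.156 servings → $3.13.
So the least-cost plan costs $3.13.

$3.13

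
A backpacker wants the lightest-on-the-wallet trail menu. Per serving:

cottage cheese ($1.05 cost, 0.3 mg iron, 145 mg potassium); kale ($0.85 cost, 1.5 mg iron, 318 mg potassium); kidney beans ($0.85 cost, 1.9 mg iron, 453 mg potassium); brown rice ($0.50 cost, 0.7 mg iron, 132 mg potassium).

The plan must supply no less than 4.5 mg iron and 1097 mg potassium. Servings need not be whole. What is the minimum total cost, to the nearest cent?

This is a tiny linear program; its minimum lies at a vertex of the feasible set. List the vertices and price them.
cottage cheese only: max(4.5/0.3, 1097/145) = 15 servings → $15.75.
kale only: max(4.5/1.5, 1097/318) = 3.45 servings → $2.93.
kidney beans only: max(4.5/1.9, 1097/453) = 2.422 servings → $2.06.
brown rice only: max(4.5/0.7, 1097/132) = 8.311 servings → $4.16.
cottage cheese + kale with both tight: 1.757 servings and 2.649 servings → $4.10.
cottage cheese + kidney beans with both tight: 0.3281 servings and 2.317 servings → $2.31.
cottage cheese + brown rice with both tight: 2.809 servings and 5.225 servings → $5.56.
kale + kidney beans with both targets exact would need a negative amount; discard.
kale + brown rice with both targets exact would need a negative amount; discard.
kidney beans + brown rice with both targets exact would need a negative amount; discard.
So the least-cost plan costs $2.06.

$2.06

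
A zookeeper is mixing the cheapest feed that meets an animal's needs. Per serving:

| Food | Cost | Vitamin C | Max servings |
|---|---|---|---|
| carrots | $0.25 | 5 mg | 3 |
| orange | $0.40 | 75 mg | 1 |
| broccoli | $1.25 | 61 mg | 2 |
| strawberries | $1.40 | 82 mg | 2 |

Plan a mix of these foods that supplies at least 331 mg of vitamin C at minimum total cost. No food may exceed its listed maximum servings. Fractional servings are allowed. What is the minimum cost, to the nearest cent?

$5.09

Cost per mg of vitamin C: orange $0.0053, strawberries $0.0171, broccoli $0.0205, carrots $0.0500.
Take 1 serving of orange: +75.0 mg vitamin C for $0.40 (total $0.40, still need 256.0 mg).
Take 2 servings of strawberries: +164.0 mg vitamin C for $2.80 (total $3.20, still need 92.0 mg).
Take 1.508 servings of broccoli: +92.0 mg vitamin C for $1.89 (total $5.09, still need 0.0 mg).
Greedy by cheapest-per-mg is optimal for a single linear constraint, so the minimum cost is $5.09.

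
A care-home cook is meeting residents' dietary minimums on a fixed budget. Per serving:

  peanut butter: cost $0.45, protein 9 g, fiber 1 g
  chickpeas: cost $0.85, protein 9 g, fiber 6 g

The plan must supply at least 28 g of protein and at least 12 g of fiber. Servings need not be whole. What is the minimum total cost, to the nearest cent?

$2.11

With two linear requirements the optimum uses one or two foods; enumerate the corners.
peanut butter only: max(28/9, 12/1) = 12 servings → $5.40.
chickpeas only: max(28/9, 12/6) = 3.111 servings → $2.64.
peanut butter + chickpeas with both tight: 1.333 servings and 1.778 servings → $2.11.
So the least-cost plan costs $2.11.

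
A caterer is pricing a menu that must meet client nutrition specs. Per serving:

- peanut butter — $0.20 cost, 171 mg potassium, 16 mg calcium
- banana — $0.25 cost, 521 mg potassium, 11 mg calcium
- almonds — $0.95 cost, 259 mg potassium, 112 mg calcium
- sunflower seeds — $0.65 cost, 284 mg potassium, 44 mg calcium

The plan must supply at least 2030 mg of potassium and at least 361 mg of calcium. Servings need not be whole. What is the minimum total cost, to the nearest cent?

Check every corner: each single food scaled to meet both minima, and each pair solved so both constraints bind.
peanut butter only: max(2030/171, 361/16) = 22.56 servings → $4.51.
banana only: max(2030/521, 361/11) = 32.82 servings → $8.20.
almonds only: max(2030/259, 361/112) = 7.838 servings → $7.45.
sunflower seeds only: max(2030/284, 361/44) = 8.205 servings → $5.33.
peanut butter + banana: intersection lies outside the first quadrant.
peanut butter + almonds with both tight: 8.919 servings and 1.949 servings → $3.64.
peanut butter + sunflower seeds: the both-tight solution has a negative serving — not a feasible corner.
banana + almonds with both tight: 2.412 servings and 2.986 servings → $3.44.
banana + sunflower seeds with both targets exact would need a negative amount; discard.
almonds + sunflower seeds with both tight: 0.6469 servings and 6.558 servings → $4.88.
Cheapest feasible corner: $3.44.

$3.44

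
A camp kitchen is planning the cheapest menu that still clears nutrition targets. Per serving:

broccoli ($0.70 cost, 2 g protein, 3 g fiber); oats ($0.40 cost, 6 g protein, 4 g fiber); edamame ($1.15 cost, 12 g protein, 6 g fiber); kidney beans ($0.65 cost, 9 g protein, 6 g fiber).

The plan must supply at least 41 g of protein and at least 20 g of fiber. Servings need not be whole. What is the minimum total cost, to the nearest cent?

The cheapest plan sits at a corner of the feasible region — with two constraints it uses at most two foods.
broccoli only: max(41/2, 20/3) = 20.5 servings → $14.35.
oats only: max(41/6, 20/4) = 6.833 servings → $2.73.
edamame only: max(41/12, 20/6) = 3.417 servings → $3.93.
kidney beans only: max(41/9, 20/6) = 4.556 servings → $2.96.
broccoli + oats with both targets exact would need a negative amount; discard.
broccoli + edamame with both targets exact would need a negative amount; discard.
broccoli + kidney beans with both targets exact would need a negative amount; discard.
oats + edamame with both targets exact would need a negative amount; discard.
oats + kidney beans (both tight): parallel constraints — no distinct corner.
edamame + kidney beans: intersection lies outside the first quadrant.
The minimum over all feasible corners is $2.73.

$2.73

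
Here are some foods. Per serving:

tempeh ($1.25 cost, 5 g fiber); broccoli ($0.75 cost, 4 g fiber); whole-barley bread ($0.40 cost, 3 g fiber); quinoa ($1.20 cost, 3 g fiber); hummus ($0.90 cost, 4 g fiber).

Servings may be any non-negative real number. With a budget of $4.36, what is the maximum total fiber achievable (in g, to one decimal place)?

Fiber per dollar: whole-barley bread 7.5, broccoli 5.333, hummus 4.444, tempeh 4, quinoa 2.5.
With no serving limits, spend the whole cost allowance on whole-barley bread: $4.36 / $0.40 × 3 g = 32.7 g.

32.7 g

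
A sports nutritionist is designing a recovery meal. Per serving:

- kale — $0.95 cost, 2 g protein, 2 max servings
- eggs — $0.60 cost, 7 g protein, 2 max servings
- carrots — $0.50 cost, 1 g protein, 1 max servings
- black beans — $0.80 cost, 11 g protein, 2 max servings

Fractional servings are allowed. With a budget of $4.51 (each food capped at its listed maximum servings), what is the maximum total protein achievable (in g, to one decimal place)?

39.6 g

Protein per dollar: black beans 13.75, eggs 11.67, kale 2.105, carrots 2.
Take 2 servings of black beans: spends $1.60, +22.0 g protein (running total 22.0 g).
Take 2 servings of eggs: spends $1.20, +14.0 g protein (running total 36.0 g).
Take 1.8 servings of kale: spends $1.71, +3.6 g protein (running total 39.6 g).
Greedy by best ratio exhausts the cost allowance optimally: 39.6 g.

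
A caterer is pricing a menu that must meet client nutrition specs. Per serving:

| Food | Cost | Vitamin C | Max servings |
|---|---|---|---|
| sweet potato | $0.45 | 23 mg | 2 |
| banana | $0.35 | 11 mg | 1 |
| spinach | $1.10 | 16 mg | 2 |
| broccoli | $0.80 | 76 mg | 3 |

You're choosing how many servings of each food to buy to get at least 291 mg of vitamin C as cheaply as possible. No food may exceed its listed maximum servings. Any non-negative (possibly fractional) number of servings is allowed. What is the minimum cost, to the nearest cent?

Cost per mg of vitamin C: broccoli $0.0105, sweet potato $0.0196, banana $0.0318, spinach $0.0688.
Take 3 servings of broccoli: +228.0 mg vitamin C for $2.40 (total $2.40, still need 63.0 mg).
Take 2 servings of sweet potato: +46.0 mg vitamin C for $0.90 (total $3.30, still need 17.0 mg).
Take 1 serving of banana: +11.0 mg vitamin C for $0.35 (total $3.65, still need 6.0 mg).
Take 0.375 servings of spinach: +6.0 mg vitamin C for $0.41 (total $4.06, still need 0.0 mg).
Greedy by cheapest-per-mg is optimal for a single linear constraint, so the minimum cost is $4.06.

$4.06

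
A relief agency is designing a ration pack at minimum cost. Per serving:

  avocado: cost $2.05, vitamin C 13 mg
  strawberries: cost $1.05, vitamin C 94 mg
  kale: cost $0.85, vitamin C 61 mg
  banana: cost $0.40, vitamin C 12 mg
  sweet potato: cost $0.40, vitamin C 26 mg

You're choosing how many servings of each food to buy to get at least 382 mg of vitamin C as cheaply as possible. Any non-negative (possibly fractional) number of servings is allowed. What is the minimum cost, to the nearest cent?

Cost per mg of vitamin C: strawberries $0.0112, kale $0.0139, sweet potato $0.0154, banana $0.0333, avocado $0.1577.
With no serving limits, use only strawberries: 382 mg / 94 mg = 4.064 servings × $1.05 = $4.27.

$4.27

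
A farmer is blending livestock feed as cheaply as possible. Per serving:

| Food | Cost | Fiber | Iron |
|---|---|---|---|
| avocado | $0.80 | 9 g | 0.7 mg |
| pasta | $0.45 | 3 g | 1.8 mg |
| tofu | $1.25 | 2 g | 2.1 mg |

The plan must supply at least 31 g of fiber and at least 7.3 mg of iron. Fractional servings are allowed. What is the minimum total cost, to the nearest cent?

Compare the cost at each extreme point of the feasible region.
avocado only: max(31/9, 7.3/0.7) = 10.43 servings → $8.34.
pasta only: max(31/3, 7.3/1.8) = 10.33 servings → $4.65.
tofu only: max(31/2, 7.3/2.1) = 15.5 servings → $19.38.
avocado + pasta with both tight: 2.404 servings and 3.121 servings → $3.33.
avocado + tofu with both tight: 2.886 servings and 2.514 servings → $5.45.
pasta + tofu with both targets exact would need a negative amount; discard.
So the least-cost plan costs $3.33.

$3.33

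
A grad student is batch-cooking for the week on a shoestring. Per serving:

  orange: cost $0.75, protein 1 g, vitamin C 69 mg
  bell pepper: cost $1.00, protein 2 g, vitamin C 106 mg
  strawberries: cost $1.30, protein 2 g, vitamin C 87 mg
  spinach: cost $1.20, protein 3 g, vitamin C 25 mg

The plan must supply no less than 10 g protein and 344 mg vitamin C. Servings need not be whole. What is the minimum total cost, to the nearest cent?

$4.58

orange only: max(10/1, 344/69) = 10 servings → $7.50.
bell pepper only: max(10/2, 344/106) = 5 servings → $5.00.
strawberries only: max(10/2, 344/87) = 5 servings → $6.50.
spinach only: max(10/3, 344/25) = 13.76 servings → $16.51.
orange + bell pepper: the both-tight solution has a negative serving — not a feasible corner.
orange + strawberries: the both-tight solution has a negative serving — not a feasible corner.
orange + spinach with both tight: 4.297 servings and 1.901 servings → $5.50.
bell pepper + strawberries with both targets exact would need a negative amount; discard.
bell pepper + spinach with both tight: 2.918 servings and 1.388 servings → $4.58.
strawberries + spinach with both tight: 3.706 servings and 0.8626 servings → $5.85.
The minimum over all feasible corners is $4.58.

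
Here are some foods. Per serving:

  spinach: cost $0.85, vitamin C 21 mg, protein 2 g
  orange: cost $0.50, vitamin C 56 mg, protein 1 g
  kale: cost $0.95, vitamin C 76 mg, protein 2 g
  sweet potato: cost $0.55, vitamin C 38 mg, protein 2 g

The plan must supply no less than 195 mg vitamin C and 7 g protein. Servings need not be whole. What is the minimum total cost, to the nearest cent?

$2.30

For a min-cost LP with two ≥-constraints, a basic feasible solution has at most two positive variables.
spinach only: max(195/21, 7/2) = 9.286 servings → $7.89.
orange only: max(195/56, 7/1) = 7 servings → $3.50.
kale only: max(195/76, 7/2) = 3.5 servings → $3.33.
sweet potato only: max(195/38, 7/2) = 5.132 servings → $2.82.
spinach + orange with both tight: 2.165 servings and 2.67 servings → $3.18.
spinach + kale with both tight: 1.291 servings and 2.209 servings → $3.20.
spinach + sweet potato: the both-tight solution has a negative serving — not a feasible corner.
orange + kale: intersection lies outside the first quadrant.
orange + sweet potato with both tight: 1.676 servings and 2.662 servings → $2.30.
kale + sweet potato with both tight: 1.632 servings and 1.868 servings → $2.58.
So the least-cost plan costs $2.30.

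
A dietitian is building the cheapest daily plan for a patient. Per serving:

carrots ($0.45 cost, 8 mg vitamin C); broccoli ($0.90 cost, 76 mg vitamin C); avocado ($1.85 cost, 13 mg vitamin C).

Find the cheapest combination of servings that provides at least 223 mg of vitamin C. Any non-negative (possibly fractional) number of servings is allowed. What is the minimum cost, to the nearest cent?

Cost per mg of vitamin C: broccoli $0.0118, carrots $0.0563, avocado $0.1423.
With no serving limits, use only broccoli: 223 mg / 76 mg = 2.934 servings × $0.90 = $2.64.

$2.64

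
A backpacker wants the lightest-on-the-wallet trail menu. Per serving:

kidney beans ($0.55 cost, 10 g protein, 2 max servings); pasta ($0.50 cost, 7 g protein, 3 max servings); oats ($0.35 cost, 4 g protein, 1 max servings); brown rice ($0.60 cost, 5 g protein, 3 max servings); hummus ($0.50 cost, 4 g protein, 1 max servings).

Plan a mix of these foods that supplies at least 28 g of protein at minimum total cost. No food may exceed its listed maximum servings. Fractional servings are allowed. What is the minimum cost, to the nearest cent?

Cost per g of protein: kidney beans $0.0550, pasta $0.0714, oats $0.0875, brown rice $0.1200, hummus $0.1250.
Take 2 servings of kidney beans: +20.0 g protein for $1.10 (total $1.10, still need 8.0 g).
Take 1.143 servings of pasta: +8.0 g protein for $0.57 (total $1.67, still need 0.0 g).
Filling from the cheapest source first is optimal under one linear minimum: $1.67.

$1.67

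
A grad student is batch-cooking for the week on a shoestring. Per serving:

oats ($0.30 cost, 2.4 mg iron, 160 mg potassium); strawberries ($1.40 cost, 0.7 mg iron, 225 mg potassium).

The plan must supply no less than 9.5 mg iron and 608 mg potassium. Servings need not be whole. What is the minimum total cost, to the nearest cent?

$1.19

An LP optimum is at a vertex; with two nutrient constraints at most two foods are used. Check each candidate.
oats only: max(9.5/2.4, 608/160) = 3.958 servings → $1.19.
strawberries only: max(9.5/0.7, 608/225) = 13.57 servings → $19.00.
oats + strawberries: the both-tight solution has a negative serving — not a feasible corner.
Cheapest feasible corner: $1.19.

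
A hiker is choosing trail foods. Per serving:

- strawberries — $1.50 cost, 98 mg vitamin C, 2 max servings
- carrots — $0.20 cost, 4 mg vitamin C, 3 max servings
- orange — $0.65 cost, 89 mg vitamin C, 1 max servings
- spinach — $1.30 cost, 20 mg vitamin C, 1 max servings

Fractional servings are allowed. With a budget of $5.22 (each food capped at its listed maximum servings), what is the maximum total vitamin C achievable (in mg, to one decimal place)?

Vitamin C per dollar: orange 136.9, strawberries 65.33, carrots 20, spinach 15.38.
Take 1 serving of orange: spends $0.65, +89.0 mg vitamin C (running total 89.0 mg).
Take 2 servings of strawberries: spends $3.00, +196.0 mg vitamin C (running total 285.0 mg).
Take 3 servings of carrots: spends $0.60, +12.0 mg vitamin C (running total 297.0 mg).
Take 0.7462 servings of spinach: spends $0.97, +14.9 mg vitamin C (running total 311.9 mg).
Greedy by best ratio exhausts the cost allowance optimally: 311.9 mg.

311.9 mg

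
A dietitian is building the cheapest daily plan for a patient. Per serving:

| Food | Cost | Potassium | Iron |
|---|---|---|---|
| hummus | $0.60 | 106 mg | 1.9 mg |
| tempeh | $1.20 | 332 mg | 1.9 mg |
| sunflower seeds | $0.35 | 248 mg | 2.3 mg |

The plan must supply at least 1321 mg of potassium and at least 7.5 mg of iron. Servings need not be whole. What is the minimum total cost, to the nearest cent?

$1.86

Compare the cost at each extreme point of the feasible region.
hummus only: max(1321/106, 7.5/1.9) = 12.46 servings → $7.48.
tempeh only: max(1321/332, 7.5/1.9) = 3.979 servings → $4.77.
sunflower seeds only: max(1321/248, 7.5/2.3) = 5.327 servings → $1.86.
hummus + tempeh: intersection lies outside the first quadrant.
hummus + sunflower seeds: the both-tight solution has a negative serving — not a feasible corner.
tempeh + sunflower seeds: intersection lies outside the first quadrant.
Cheapest feasible corner: $1.86.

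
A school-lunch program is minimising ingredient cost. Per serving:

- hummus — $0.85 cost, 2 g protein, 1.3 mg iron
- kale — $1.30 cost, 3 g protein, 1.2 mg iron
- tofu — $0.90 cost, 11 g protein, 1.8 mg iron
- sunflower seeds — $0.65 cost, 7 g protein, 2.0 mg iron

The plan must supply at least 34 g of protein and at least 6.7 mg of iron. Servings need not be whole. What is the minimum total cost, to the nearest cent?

With two linear requirements the optimum uses one or two foods; enumerate the corners.
hummus only: max(34/2, 6.7/1.3) = 17 servings → $14.45.
kale only: max(34/3, 6.7/1.2) = 11.33 servings → $14.73.
tofu only: max(34/11, 6.7/1.8) = 3.722 servings → $3.35.
sunflower seeds only: max(34/7, 6.7/2.0) = 4.857 servings → $3.16.
hummus + kale with both targets exact would need a negative amount; discard.
hummus + tofu with both tight: 1.168 servings and 2.879 servings → $3.58.
hummus + sunflower seeds: intersection lies outside the first quadrant.
kale + tofu with both tight: 1.603 servings and 2.654 servings → $4.47.
kale + sunflower seeds: the both-tight solution has a negative serving — not a feasible corner.
tofu + sunflower seeds with both tight: 2.245 servings and 1.33 servings → $2.88.
So the least-cost plan costs $2.88.

$2.88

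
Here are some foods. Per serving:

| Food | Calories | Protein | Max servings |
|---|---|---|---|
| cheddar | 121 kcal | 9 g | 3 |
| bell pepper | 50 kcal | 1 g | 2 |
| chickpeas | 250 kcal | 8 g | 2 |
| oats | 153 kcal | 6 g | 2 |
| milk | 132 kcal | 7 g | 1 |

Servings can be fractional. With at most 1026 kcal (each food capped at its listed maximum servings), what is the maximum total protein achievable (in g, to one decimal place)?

53.2 g

Protein per kcal: cheddar 0.07438, milk 0.05303, oats 0.03922, chickpeas 0.032, bell pepper 0.02.
Take 3 servings of cheddar: uses 363 kcal, +27.0 g protein (running total 27.0 g).
Take 1 serving of milk: uses 132 kcal, +7.0 g protein (running total 34.0 g).
Take 2 servings of oats: uses 306 kcal, +12.0 g protein (running total 46.0 g).
Take 0.9 servings of chickpeas: uses 225 kcal, +7.2 g protein (running total 53.2 g).
Greedy by best ratio exhausts the calories allowance optimally: 53.2 g.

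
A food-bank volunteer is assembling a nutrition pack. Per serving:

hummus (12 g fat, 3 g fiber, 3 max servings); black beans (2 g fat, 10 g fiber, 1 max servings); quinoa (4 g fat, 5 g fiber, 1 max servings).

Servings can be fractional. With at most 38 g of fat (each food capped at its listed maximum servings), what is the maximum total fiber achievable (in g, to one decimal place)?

Fiber per g fat: black beans 5, quinoa 1.25, hummus 0.25.
Take 1 serving of black beans: uses 2 g fat, +10.0 g fiber (running total 10.0 g).
Take 1 serving of quinoa: uses 4 g fat, +5.0 g fiber (running total 15.0 g).
Take 2.667 servings of hummus: uses 32 g fat, +8.0 g fiber (running total 23.0 g).
Greedy by best ratio exhausts the fat allowance optimally: 23.0 g.

23.0 g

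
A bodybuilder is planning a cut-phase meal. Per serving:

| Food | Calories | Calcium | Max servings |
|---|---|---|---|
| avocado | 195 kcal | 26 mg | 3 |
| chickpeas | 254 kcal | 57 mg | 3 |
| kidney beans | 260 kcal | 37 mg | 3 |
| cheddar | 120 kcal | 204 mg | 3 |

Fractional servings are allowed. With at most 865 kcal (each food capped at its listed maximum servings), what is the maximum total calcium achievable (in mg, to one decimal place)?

Calcium per kcal: cheddar 1.7, chickpeas 0.2244, kidney beans 0.1423, avocado 0.1333.
Take 3 servings of cheddar: uses 360 kcal, +612.0 mg calcium (running total 612.0 mg).
Take 1.988 servings of chickpeas: uses 505 kcal, +113.3 mg calcium (running total 725.3 mg).
Greedy by best ratio exhausts the calories allowance optimally: 725.3 mg.

725.3 mg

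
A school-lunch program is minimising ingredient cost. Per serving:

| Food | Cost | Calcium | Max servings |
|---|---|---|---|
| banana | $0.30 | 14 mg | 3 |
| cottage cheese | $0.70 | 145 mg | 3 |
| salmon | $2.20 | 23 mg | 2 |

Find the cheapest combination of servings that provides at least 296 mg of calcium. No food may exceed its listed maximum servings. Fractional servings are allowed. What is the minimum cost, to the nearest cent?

$1.43

Cost per mg of calcium: cottage cheese $0.0048, banana $0.0214, salmon $0.0957.
Take 2.041 servings of cottage cheese: +296.0 mg calcium for $1.43 (total $1.43, still need 0.0 mg).
Filling from the cheapest source first is optimal under one linear minimum: $1.43.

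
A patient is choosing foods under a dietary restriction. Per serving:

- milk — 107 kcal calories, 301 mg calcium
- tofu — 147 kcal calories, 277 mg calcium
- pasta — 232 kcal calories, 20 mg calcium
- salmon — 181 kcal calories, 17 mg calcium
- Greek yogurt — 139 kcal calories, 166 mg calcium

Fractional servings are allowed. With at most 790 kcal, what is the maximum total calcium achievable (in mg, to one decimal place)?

Calcium per kcal: milk 2.813, tofu 1.884, Greek yogurt 1.194, salmon 0.09392, pasta 0.08621.
With no serving limits, spend the whole calories allowance on milk: 790 kcal / 107 kcal × 301 mg = 2222.3 mg.

2222.3 mg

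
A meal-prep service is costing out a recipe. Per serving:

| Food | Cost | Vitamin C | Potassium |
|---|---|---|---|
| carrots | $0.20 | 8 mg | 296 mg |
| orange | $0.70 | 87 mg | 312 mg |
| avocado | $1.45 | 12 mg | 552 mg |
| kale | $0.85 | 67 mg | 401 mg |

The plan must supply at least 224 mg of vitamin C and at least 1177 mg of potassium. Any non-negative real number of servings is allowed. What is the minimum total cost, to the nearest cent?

$1.99

The cheapest plan sits at a corner of the feasible region — with two constraints it uses at most two foods.
carrots only: max(224/8, 1177/296) = 28 servings → $5.60.
orange only: max(224/87, 1177/312) = 3.772 servings → $2.64.
avocado only: max(224/12, 1177/552) = 18.67 servings → $27.07.
kale only: max(224/67, 1177/401) = 3.343 servings → $2.84.
carrots + orange with both tight: 1.398 servings and 2.446 servings → $1.99.
carrots + avocado: intersection lies outside the first quadrant.
carrots + kale: intersection lies outside the first quadrant.
orange + avocado with both tight: 2.473 servings and 0.7342 servings → $2.80.
orange + kale with both tight: 0.7842 servings and 2.325 servings → $2.53.
avocado + kale: the both-tight solution has a negative serving — not a feasible corner.
So the least-cost plan costs $1.99.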